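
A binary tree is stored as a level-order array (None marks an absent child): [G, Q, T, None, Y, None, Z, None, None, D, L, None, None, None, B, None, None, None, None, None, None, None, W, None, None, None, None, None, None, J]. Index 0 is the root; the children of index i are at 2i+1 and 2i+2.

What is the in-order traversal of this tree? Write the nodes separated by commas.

In-order visits the left subtree, then the node, then the right subtree.
At G: go left to Q.
  At Q: no left child.
  Visit Q.
  At Q: go right to Y.
    At Y: go left to D.
      D is a leaf — visit D.
    Visit Y.
    At Y: go right to L.
      At L: no left child.
      Visit L.
      At L: go right to W.
        W is a leaf — visit W.
Visit G.
At G: go right to T.
  At T: no left child.
  Visit T.
  At T: go right to Z.
    At Z: no left child.
    Visit Z.
    At Z: go right to B.
      At B: go left to J.
        J is a leaf — visit J.
      Visit B.
      At B: no right child.

Q, D, Y, L, W, G, T, Z, J, B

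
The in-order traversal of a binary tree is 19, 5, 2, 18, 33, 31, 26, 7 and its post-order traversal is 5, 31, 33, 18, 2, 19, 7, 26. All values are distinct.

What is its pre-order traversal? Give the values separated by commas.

The last element of post-order is the root; it splits in-order into left and right subtrees.
Root 26: left subtree has 6 nodes {19, 5, 2, 18, 33, 31}, right has 1 {7}.
  Root 19: left subtree has 0 nodes { }, right has 5 {5, 2, 18, 33, 31}.
    Root 2: left subtree has 1 node {5}, right has 3 {18, 33, 31}.
      Root 18: left subtree has 0 nodes { }, right has 2 {33, 31}.
        Root 33: left subtree has 0 nodes { }, right has 1 {31}.

26, 19, 2, 5, 18, 33, 31, 7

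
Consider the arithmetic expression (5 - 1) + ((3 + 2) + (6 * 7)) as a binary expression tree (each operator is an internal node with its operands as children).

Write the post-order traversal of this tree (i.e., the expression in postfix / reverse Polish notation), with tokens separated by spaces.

5 1 - 3 2 + 6 7 * + +

Post-order on an expression tree gives postfix notation: for each operator, emit left operand, right operand, then the operator.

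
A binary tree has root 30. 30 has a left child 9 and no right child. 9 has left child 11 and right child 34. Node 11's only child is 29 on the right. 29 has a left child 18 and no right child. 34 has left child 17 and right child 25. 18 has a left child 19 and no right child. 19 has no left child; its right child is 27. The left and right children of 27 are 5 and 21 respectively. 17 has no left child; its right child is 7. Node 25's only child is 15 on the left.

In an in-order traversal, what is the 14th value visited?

30

In-order visits the left subtree, then the node, then the right subtree.
At 30: go left to 9.
  At 9: go left to 11.
    At 11: no left child.
    Visit 11.
    At 11: go right to 29.
      At 29: go left to 18.
        At 18: go left to 19.
          At 19: no left child.
          Visit 19.
          At 19: go right to 27.
            At 27: go left to 5.
              5 is a leaf — visit 5.
            Visit 27.
            At 27: go right to 21.
              21 is a leaf — visit 21.
        Visit 18.
        At 18: no right child.
      Visit 29.
      At 29: no right child.
  Visit 9.
  At 9: go right to 34.
    At 34: go left to 17.
      At 17: no left child.
      Visit 17.
      At 17: go right to 7.
        7 is a leaf — visit 7.
    Visit 34.
    At 34: go right to 25.
      At 25: go left to 15.
        15 is a leaf — visit 15.
      Visit 25.
      At 25: no right child.
Visit 30.
At 30: no right child.
Full in-order sequence: 11, 19, 5, 27, 21, 18, 29, 9, 17, 7, 34, 15, 25, 30.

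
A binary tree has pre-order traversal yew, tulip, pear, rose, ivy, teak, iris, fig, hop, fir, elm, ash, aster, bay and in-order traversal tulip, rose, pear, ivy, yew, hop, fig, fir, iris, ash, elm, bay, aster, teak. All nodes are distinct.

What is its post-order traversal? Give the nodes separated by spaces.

The first element of pre-order is the root; it splits in-order into left and right subtrees.
Root yew: left subtree has 4 nodes {tulip, rose, pear, ivy}, right has 9 {hop, fig, fir, iris, ash, elm, bay, aster, teak}.
  Root tulip: left subtree has 0 nodes { }, right has 3 {rose, pear, ivy}.
    Root pear: left subtree has 1 node {rose}, right has 1 {ivy}.
  Root teak: left subtree has 8 nodes {hop, fig, fir, iris, ash, elm, bay, aster}, right has 0 { }.
    Root iris: left subtree has 3 nodes {hop, fig, fir}, right has 4 {ash, elm, bay, aster}.
      Root fig: left subtree has 1 node {hop}, right has 1 {fir}.
      Root elm: left subtree has 1 node {ash}, right has 2 {bay, aster}.
        Root aster: left subtree has 1 node {bay}, right has 0 { }.

rose ivy pear tulip hop fir fig ash bay aster elm iris teak yew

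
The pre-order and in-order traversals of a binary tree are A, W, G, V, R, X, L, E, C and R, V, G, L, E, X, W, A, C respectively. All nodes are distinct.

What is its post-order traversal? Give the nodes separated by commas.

R, V, E, L, X, G, W, C, A

The first element of pre-order is the root; it splits in-order into left and right subtrees.
Root A: left subtree has 7 nodes {R, V, G, L, E, X, W}, right has 1 {C}.
  Root W: left subtree has 6 nodes {R, V, G, L, E, X}, right has 0 { }.
    Root G: left subtree has 2 nodes {R, V}, right has 3 {L, E, X}.
      Root V: left subtree has 1 node {R}, right has 0 { }.
      Root X: left subtree has 2 nodes {L, E}, right has 0 { }.
        Root L: left subtree has 0 nodes { }, right has 1 {E}.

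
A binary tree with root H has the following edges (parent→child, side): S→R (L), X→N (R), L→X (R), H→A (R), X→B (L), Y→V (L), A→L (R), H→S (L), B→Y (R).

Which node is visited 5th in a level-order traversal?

L

Level-order visits nodes level by level from the root, left to right within each level.
Level 0: H
Level 1: S, A
Level 2: R, L
Level 3: X
Level 4: B, N
Level 5: Y
Level 6: V
Full level-order sequence: H, S, A, R, L, X, B, N, Y, V.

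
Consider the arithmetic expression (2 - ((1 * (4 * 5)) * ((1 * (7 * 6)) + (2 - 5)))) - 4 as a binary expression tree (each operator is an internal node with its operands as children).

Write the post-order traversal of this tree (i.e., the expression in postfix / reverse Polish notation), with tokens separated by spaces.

Post-order on an expression tree gives postfix notation: for each operator, emit left operand, right operand, then the operator.

2 1 4 5 * * 1 7 6 * * 2 5 - + * - 4 -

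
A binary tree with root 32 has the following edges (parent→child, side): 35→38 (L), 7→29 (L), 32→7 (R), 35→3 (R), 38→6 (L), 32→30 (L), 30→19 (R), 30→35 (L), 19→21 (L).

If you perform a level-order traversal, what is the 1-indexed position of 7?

Level-order visits nodes level by level from the root, left to right within each level.
Level 0: 32
Level 1: 30, 7
Level 2: 35, 19, 29
Level 3: 38, 3, 21
Level 4: 6
Full level-order sequence: 32, 30, 7, 35, 19, 29, 38, 3, 21, 6.

3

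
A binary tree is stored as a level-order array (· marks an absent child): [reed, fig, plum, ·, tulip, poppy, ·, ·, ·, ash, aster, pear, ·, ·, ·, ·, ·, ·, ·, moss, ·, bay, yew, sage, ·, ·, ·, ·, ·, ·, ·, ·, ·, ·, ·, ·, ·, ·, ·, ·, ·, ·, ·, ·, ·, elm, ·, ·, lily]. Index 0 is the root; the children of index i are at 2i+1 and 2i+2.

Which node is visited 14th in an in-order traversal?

In-order visits the left subtree, then the node, then the right subtree.
At reed: go left to fig.
  At fig: no left child.
  Visit fig.
  At fig: go right to tulip.
    At tulip: go left to ash.
      At ash: go left to moss.
        moss is a leaf — visit moss.
      Visit ash.
      At ash: no right child.
    Visit tulip.
    At tulip: go right to aster.
      At aster: go left to bay.
        bay is a leaf — visit bay.
      Visit aster.
      At aster: go right to yew.
        At yew: go left to elm.
          elm is a leaf — visit elm.
        Visit yew.
        At yew: no right child.
Visit reed.
At reed: go right to plum.
  At plum: go left to poppy.
    At poppy: go left to pear.
      At pear: go left to sage.
        At sage: no left child.
        Visit sage.
        At sage: go right to lily.
          lily is a leaf — visit lily.
      Visit pear.
      At pear: no right child.
    Visit poppy.
    At poppy: no right child.
  Visit plum.
  At plum: no right child.
Full in-order sequence: fig, moss, ash, tulip, bay, aster, elm, yew, reed, sage, lily, pear, poppy, plum.

plum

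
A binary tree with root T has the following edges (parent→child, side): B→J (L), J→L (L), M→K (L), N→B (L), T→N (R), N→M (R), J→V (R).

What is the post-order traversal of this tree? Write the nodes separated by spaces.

Post-order visits the left subtree, then the right subtree, then the node.
At T: no left child.
At T: go right to N.
  At N: go left to B.
    At B: go left to J.
      At J: go left to L.
        L is a leaf — visit L.
      At J: go right to V.
        V is a leaf — visit V.
      Visit J.
    At B: no right child.
    Visit B.
  At N: go right to M.
    At M: go left to K.
      K is a leaf — visit K.
    At M: no right child.
    Visit M.
  Visit N.
Visit T.

L V J B K M N T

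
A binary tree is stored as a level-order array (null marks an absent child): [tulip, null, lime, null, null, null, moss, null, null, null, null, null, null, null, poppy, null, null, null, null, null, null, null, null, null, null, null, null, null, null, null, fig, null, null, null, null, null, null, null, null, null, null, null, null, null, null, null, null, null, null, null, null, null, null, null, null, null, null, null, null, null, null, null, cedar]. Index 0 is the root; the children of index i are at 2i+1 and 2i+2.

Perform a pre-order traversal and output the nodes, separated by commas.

tulip, lime, moss, poppy, fig, cedar

Pre-order visits the node, then its left subtree, then its right subtree.
Visit tulip.
At tulip: no left child.
At tulip: go right to lime.
  Visit lime.
  At lime: no left child.
  At lime: go right to moss.
    Visit moss.
    At moss: no left child.
    At moss: go right to poppy.
      Visit poppy.
      At poppy: no left child.
      At poppy: go right to fig.
        Visit fig.
        At fig: no left child.
        At fig: go right to cedar.
          cedar is a leaf — visit cedar.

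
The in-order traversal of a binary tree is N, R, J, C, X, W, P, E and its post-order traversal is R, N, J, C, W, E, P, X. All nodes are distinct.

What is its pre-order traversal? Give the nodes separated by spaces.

X C J N R P W E

The last element of post-order is the root; it splits in-order into left and right subtrees.
Root X: left subtree has 4 nodes {N, R, J, C}, right has 3 {W, P, E}.
  Root C: left subtree has 3 nodes {N, R, J}, right has 0 { }.
    Root J: left subtree has 2 nodes {N, R}, right has 0 { }.
      Root N: left subtree has 0 nodes { }, right has 1 {R}.
  Root P: left subtree has 1 node {W}, right has 1 {E}.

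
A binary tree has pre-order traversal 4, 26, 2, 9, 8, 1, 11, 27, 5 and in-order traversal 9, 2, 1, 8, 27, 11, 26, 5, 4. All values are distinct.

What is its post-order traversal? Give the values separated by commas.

9, 1, 27, 11, 8, 2, 5, 26, 4

The first element of pre-order is the root; it splits in-order into left and right subtrees.
Root 4: left subtree has 8 nodes {9, 2, 1, 8, 27, 11, 26, 5}, right has 0 { }.
  Root 26: left subtree has 6 nodes {9, 2, 1, 8, 27, 11}, right has 1 {5}.
    Root 2: left subtree has 1 node {9}, right has 4 {1, 8, 27, 11}.
      Root 8: left subtree has 1 node {1}, right has 2 {27, 11}.
        Root 11: left subtree has 1 node {27}, right has 0 { }.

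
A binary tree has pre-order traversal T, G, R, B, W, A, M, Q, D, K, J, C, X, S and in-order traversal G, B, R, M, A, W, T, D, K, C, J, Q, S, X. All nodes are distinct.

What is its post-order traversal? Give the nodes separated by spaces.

The first element of pre-order is the root; it splits in-order into left and right subtrees.
Root T: left subtree has 6 nodes {G, B, R, M, A, W}, right has 7 {D, K, C, J, Q, S, X}.
  Root G: left subtree has 0 nodes { }, right has 5 {B, R, M, A, W}.
    Root R: left subtree has 1 node {B}, right has 3 {M, A, W}.
      Root W: left subtree has 2 nodes {M, A}, right has 0 { }.
        Root A: left subtree has 1 node {M}, right has 0 { }.
  Root Q: left subtree has 4 nodes {D, K, C, J}, right has 2 {S, X}.
    Root D: left subtree has 0 nodes { }, right has 3 {K, C, J}.
      Root K: left subtree has 0 nodes { }, right has 2 {C, J}.
        Root J: left subtree has 1 node {C}, right has 0 { }.
    Root X: left subtree has 1 node {S}, right has 0 { }.

B M A W R G C J K D S X Q T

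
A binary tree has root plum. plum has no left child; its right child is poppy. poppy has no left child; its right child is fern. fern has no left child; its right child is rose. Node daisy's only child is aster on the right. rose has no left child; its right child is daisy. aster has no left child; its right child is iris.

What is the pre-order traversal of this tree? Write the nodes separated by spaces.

Pre-order visits the node, then its left subtree, then its right subtree.
Visit plum.
At plum: no left child.
At plum: go right to poppy.
  Visit poppy.
  At poppy: no left child.
  At poppy: go right to fern.
    Visit fern.
    At fern: no left child.
    At fern: go right to rose.
      Visit rose.
      At rose: no left child.
      At rose: go right to daisy.
        Visit daisy.
        At daisy: no left child.
        At daisy: go right to aster.
          Visit aster.
          At aster: no left child.
          At aster: go right to iris.
            iris is a leaf — visit iris.

plum poppy fern rose daisy aster iris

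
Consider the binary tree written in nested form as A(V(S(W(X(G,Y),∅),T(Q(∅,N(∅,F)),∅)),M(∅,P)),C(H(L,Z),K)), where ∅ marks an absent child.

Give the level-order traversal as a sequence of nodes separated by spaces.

Level-order visits nodes level by level from the root, left to right within each level.
Level 0: A
Level 1: V, C
Level 2: S, M, H, K
Level 3: W, T, P, L, Z
Level 4: X, Q
Level 5: G, Y, N
Level 6: F

A V C S M H K W T P L Z X Q G Y N F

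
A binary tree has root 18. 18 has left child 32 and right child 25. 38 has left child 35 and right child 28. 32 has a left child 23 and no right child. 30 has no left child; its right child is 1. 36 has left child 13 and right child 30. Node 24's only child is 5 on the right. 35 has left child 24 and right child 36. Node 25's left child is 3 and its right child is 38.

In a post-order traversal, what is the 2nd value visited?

Post-order visits the left subtree, then the right subtree, then the node.
At 18: go left to 32.
  At 32: go left to 23.
    23 is a leaf — visit 23.
  At 32: no right child.
  Visit 32.
At 18: go right to 25.
  At 25: go left to 3.
    3 is a leaf — visit 3.
  At 25: go right to 38.
    At 38: go left to 35.
      At 35: go left to 24.
        At 24: no left child.
        At 24: go right to 5.
          5 is a leaf — visit 5.
        Visit 24.
      At 35: go right to 36.
        At 36: go left to 13.
          13 is a leaf — visit 13.
        At 36: go right to 30.
          At 30: no left child.
          At 30: go right to 1.
            1 is a leaf — visit 1.
          Visit 30.
        Visit 36.
      Visit 35.
    At 38: go right to 28.
      28 is a leaf — visit 28.
    Visit 38.
  Visit 25.
Visit 18.
Full post-order sequence: 23, 32, 3, 5, 24, 13, 1, 30, 36, 35, 28, 38, 25, 18.

32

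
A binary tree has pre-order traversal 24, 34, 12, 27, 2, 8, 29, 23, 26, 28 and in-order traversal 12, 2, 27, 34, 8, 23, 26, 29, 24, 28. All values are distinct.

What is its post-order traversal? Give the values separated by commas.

The first element of pre-order is the root; it splits in-order into left and right subtrees.
Root 24: left subtree has 8 nodes {12, 2, 27, 34, 8, 23, 26, 29}, right has 1 {28}.
  Root 34: left subtree has 3 nodes {12, 2, 27}, right has 4 {8, 23, 26, 29}.
    Root 12: left subtree has 0 nodes { }, right has 2 {2, 27}.
      Root 27: left subtree has 1 node {2}, right has 0 { }.
    Root 8: left subtree has 0 nodes { }, right has 3 {23, 26, 29}.
      Root 29: left subtree has 2 nodes {23, 26}, right has 0 { }.
        Root 23: left subtree has 0 nodes { }, right has 1 {26}.

2, 27, 12, 26, 23, 29, 8, 34, 28, 24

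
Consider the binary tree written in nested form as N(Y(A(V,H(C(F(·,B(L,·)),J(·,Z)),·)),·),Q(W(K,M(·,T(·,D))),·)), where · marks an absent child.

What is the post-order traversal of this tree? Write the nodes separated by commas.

Post-order visits the left subtree, then the right subtree, then the node.
At N: go left to Y.
  At Y: go left to A.
    At A: go left to V.
      V is a leaf — visit V.
    At A: go right to H.
      At H: go left to C.
        At C: go left to F.
          At F: no left child.
          At F: go right to B.
            At B: go left to L.
              L is a leaf — visit L.
            At B: no right child.
            Visit B.
          Visit F.
        At C: go right to J.
          At J: no left child.
          At J: go right to Z.
            Z is a leaf — visit Z.
          Visit J.
        Visit C.
      At H: no right child.
      Visit H.
    Visit A.
  At Y: no right child.
  Visit Y.
At N: go right to Q.
  At Q: go left to W.
    At W: go left to K.
      K is a leaf — visit K.
    At W: go right to M.
      At M: no left child.
      At M: go right to T.
        At T: no left child.
        At T: go right to D.
          D is a leaf — visit D.
        Visit T.
      Visit M.
    Visit W.
  At Q: no right child.
  Visit Q.
Visit N.

V, L, B, F, Z, J, C, H, A, Y, K, D, T, M, W, Q, N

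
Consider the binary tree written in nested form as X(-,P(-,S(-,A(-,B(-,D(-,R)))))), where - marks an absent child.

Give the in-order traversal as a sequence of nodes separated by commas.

X, P, S, A, B, D, R

In-order visits the left subtree, then the node, then the right subtree.
At X: no left child.
Visit X.
At X: go right to P.
  At P: no left child.
  Visit P.
  At P: go right to S.
    At S: no left child.
    Visit S.
    At S: go right to A.
      At A: no left child.
      Visit A.
      At A: go right to B.
        At B: no left child.
        Visit B.
        At B: go right to D.
          At D: no left child.
          Visit D.
          At D: go right to R.
            R is a leaf — visit R.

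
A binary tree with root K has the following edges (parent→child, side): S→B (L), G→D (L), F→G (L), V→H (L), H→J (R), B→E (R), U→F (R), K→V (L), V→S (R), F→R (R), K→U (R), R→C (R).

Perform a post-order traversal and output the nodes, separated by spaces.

J H E B S V D G C R F U K

Post-order visits the left subtree, then the right subtree, then the node.
At K: go left to V.
  At V: go left to H.
    At H: no left child.
    At H: go right to J.
      J is a leaf — visit J.
    Visit H.
  At V: go right to S.
    At S: go left to B.
      At B: no left child.
      At B: go right to E.
        E is a leaf — visit E.
      Visit B.
    At S: no right child.
    Visit S.
  Visit V.
At K: go right to U.
  At U: no left child.
  At U: go right to F.
    At F: go left to G.
      At G: go left to D.
        D is a leaf — visit D.
      At G: no right child.
      Visit G.
    At F: go right to R.
      At R: no left child.
      At R: go right to C.
        C is a leaf — visit C.
      Visit R.
    Visit F.
  Visit U.
Visit K.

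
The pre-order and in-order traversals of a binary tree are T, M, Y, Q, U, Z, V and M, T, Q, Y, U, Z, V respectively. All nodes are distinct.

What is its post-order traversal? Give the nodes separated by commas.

M, Q, V, Z, U, Y, T

The first element of pre-order is the root; it splits in-order into left and right subtrees.
Root T: left subtree has 1 node {M}, right has 5 {Q, Y, U, Z, V}.
  Root Y: left subtree has 1 node {Q}, right has 3 {U, Z, V}.
    Root U: left subtree has 0 nodes { }, right has 2 {Z, V}.
      Root Z: left subtree has 0 nodes { }, right has 1 {V}.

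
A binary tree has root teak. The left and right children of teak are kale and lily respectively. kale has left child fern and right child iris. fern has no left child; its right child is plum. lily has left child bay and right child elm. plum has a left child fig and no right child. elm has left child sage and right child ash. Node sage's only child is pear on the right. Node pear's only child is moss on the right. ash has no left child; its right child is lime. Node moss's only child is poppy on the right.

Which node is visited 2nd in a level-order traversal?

Level-order visits nodes level by level from the root, left to right within each level.
Level 0: teak
Level 1: kale, lily
Level 2: fern, iris, bay, elm
Level 3: plum, sage, ash
Level 4: fig, pear, lime
Level 5: moss
Level 6: poppy
Full level-order sequence: teak, kale, lily, fern, iris, bay, elm, plum, sage, ash, fig, pear, lime, moss, poppy.

kale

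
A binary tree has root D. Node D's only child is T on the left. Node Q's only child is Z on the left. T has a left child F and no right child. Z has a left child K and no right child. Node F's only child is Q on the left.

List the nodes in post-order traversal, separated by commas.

Post-order visits the left subtree, then the right subtree, then the node.
At D: go left to T.
  At T: go left to F.
    At F: go left to Q.
      At Q: go left to Z.
        At Z: go left to K.
          K is a leaf — visit K.
        At Z: no right child.
        Visit Z.
      At Q: no right child.
      Visit Q.
    At F: no right child.
    Visit F.
  At T: no right child.
  Visit T.
At D: no right child.
Visit D.

K, Z, Q, F, T, D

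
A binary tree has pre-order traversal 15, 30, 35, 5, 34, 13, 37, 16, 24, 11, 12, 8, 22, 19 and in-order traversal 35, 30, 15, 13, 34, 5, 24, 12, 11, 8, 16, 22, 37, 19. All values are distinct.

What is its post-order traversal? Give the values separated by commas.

35, 30, 13, 34, 12, 8, 11, 24, 22, 16, 19, 37, 5, 15

The first element of pre-order is the root; it splits in-order into left and right subtrees.
Root 15: left subtree has 2 nodes {35, 30}, right has 11 {13, 34, 5, 24, 12, 11, 8, 16, 22, 37, 19}.
  Root 30: left subtree has 1 node {35}, right has 0 { }.
  Root 5: left subtree has 2 nodes {13, 34}, right has 8 {24, 12, 11, 8, 16, 22, 37, 19}.
    Root 34: left subtree has 1 node {13}, right has 0 { }.
    Root 37: left subtree has 6 nodes {24, 12, 11, 8, 16, 22}, right has 1 {19}.
      Root 16: left subtree has 4 nodes {24, 12, 11, 8}, right has 1 {22}.
        Root 24: left subtree has 0 nodes { }, right has 3 {12, 11, 8}.
          Root 11: left subtree has 1 node {12}, right has 1 {8}.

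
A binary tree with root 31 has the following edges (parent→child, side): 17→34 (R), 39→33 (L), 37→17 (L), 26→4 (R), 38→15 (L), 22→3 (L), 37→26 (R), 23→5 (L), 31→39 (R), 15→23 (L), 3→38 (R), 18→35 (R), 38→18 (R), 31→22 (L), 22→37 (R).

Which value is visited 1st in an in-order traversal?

In-order visits the left subtree, then the node, then the right subtree.
At 31: go left to 22.
  At 22: go left to 3.
    At 3: no left child.
    Visit 3.
    At 3: go right to 38.
      At 38: go left to 15.
        At 15: go left to 23.
          At 23: go left to 5.
            5 is a leaf — visit 5.
          Visit 23.
          At 23: no right child.
        Visit 15.
        At 15: no right child.
      Visit 38.
      At 38: go right to 18.
        At 18: no left child.
        Visit 18.
        At 18: go right to 35.
          35 is a leaf — visit 35.
  Visit 22.
  At 22: go right to 37.
    At 37: go left to 17.
      At 17: no left child.
      Visit 17.
      At 17: go right to 34.
        34 is a leaf — visit 34.
    Visit 37.
    At 37: go right to 26.
      At 26: no left child.
      Visit 26.
      At 26: go right to 4.
        4 is a leaf — visit 4.
Visit 31.
At 31: go right to 39.
  At 39: go left to 33.
    33 is a leaf — visit 33.
  Visit 39.
  At 39: no right child.
Full in-order sequence: 3, 5, 23, 15, 38, 18, 35, 22, 17, 34, 37, 26, 4, 31, 33, 39.

3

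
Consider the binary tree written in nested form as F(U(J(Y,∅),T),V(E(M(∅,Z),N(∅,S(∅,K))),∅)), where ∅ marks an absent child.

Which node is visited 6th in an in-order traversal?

M

In-order visits the left subtree, then the node, then the right subtree.
At F: go left to U.
  At U: go left to J.
    At J: go left to Y.
      Y is a leaf — visit Y.
    Visit J.
    At J: no right child.
  Visit U.
  At U: go right to T.
    T is a leaf — visit T.
Visit F.
At F: go right to V.
  At V: go left to E.
    At E: go left to M.
      At M: no left child.
      Visit M.
      At M: go right to Z.
        Z is a leaf — visit Z.
    Visit E.
    At E: go right to N.
      At N: no left child.
      Visit N.
      At N: go right to S.
        At S: no left child.
        Visit S.
        At S: go right to K.
          K is a leaf — visit K.
  Visit V.
  At V: no right child.
Full in-order sequence: Y, J, U, T, F, M, Z, E, N, S, K, V.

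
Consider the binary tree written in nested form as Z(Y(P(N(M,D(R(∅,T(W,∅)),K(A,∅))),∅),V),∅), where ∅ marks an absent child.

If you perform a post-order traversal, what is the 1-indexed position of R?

4

Post-order visits the left subtree, then the right subtree, then the node.
At Z: go left to Y.
  At Y: go left to P.
    At P: go left to N.
      At N: go left to M.
        M is a leaf — visit M.
      At N: go right to D.
        At D: go left to R.
          At R: no left child.
          At R: go right to T.
            At T: go left to W.
              W is a leaf — visit W.
            At T: no right child.
            Visit T.
          Visit R.
        At D: go right to K.
          At K: go left to A.
            A is a leaf — visit A.
          At K: no right child.
          Visit K.
        Visit D.
      Visit N.
    At P: no right child.
    Visit P.
  At Y: go right to V.
    V is a leaf — visit V.
  Visit Y.
At Z: no right child.
Visit Z.
Full post-order sequence: M, W, T, R, A, K, D, N, P, V, Y, Z.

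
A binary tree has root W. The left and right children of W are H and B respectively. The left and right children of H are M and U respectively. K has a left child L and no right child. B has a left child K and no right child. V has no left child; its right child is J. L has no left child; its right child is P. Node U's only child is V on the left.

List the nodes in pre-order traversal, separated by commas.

W, H, M, U, V, J, B, K, L, P

Pre-order visits the node, then its left subtree, then its right subtree.
Visit W.
At W: go left to H.
  Visit H.
  At H: go left to M.
    M is a leaf — visit M.
  At H: go right to U.
    Visit U.
    At U: go left to V.
      Visit V.
      At V: no left child.
      At V: go right to J.
        J is a leaf — visit J.
    At U: no right child.
At W: go right to B.
  Visit B.
  At B: go left to K.
    Visit K.
    At K: go left to L.
      Visit L.
      At L: no left child.
      At L: go right to P.
        P is a leaf — visit P.
    At K: no right child.
  At B: no right child.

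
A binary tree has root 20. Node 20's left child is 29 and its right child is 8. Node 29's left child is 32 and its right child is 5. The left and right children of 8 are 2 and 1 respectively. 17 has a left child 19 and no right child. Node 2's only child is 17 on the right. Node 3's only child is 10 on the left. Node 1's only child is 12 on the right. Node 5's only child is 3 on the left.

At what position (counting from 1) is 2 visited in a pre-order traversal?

8

Pre-order visits the node, then its left subtree, then its right subtree.
Visit 20.
At 20: go left to 29.
  Visit 29.
  At 29: go left to 32.
    32 is a leaf — visit 32.
  At 29: go right to 5.
    Visit 5.
    At 5: go left to 3.
      Visit 3.
      At 3: go left to 10.
        10 is a leaf — visit 10.
      At 3: no right child.
    At 5: no right child.
At 20: go right to 8.
  Visit 8.
  At 8: go left to 2.
    Visit 2.
    At 2: no left child.
    At 2: go right to 17.
      Visit 17.
      At 17: go left to 19.
        19 is a leaf — visit 19.
      At 17: no right child.
  At 8: go right to 1.
    Visit 1.
    At 1: no left child.
    At 1: go right to 12.
      12 is a leaf — visit 12.
Full pre-order sequence: 20, 29, 32, 5, 3, 10, 8, 2, 17, 19, 1, 12.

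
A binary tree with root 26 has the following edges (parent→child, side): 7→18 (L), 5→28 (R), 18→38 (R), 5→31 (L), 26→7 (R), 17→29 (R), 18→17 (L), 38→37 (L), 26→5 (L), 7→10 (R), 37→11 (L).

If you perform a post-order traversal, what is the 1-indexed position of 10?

Post-order visits the left subtree, then the right subtree, then the node.
At 26: go left to 5.
  At 5: go left to 31.
    31 is a leaf — visit 31.
  At 5: go right to 28.
    28 is a leaf — visit 28.
  Visit 5.
At 26: go right to 7.
  At 7: go left to 18.
    At 18: go left to 17.
      At 17: no left child.
      At 17: go right to 29.
        29 is a leaf — visit 29.
      Visit 17.
    At 18: go right to 38.
      At 38: go left to 37.
        At 37: go left to 11.
          11 is a leaf — visit 11.
        At 37: no right child.
        Visit 37.
      At 38: no right child.
      Visit 38.
    Visit 18.
  At 7: go right to 10.
    10 is a leaf — visit 10.
  Visit 7.
Visit 26.
Full post-order sequence: 31, 28, 5, 29, 17, 11, 37, 38, 18, 10, 7, 26.

10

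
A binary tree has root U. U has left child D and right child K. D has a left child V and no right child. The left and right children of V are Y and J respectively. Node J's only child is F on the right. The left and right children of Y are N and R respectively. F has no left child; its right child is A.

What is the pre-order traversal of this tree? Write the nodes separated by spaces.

U D V Y N R J F A K

Pre-order visits the node, then its left subtree, then its right subtree.
Visit U.
At U: go left to D.
  Visit D.
  At D: go left to V.
    Visit V.
    At V: go left to Y.
      Visit Y.
      At Y: go left to N.
        N is a leaf — visit N.
      At Y: go right to R.
        R is a leaf — visit R.
    At V: go right to J.
      Visit J.
      At J: no left child.
      At J: go right to F.
        Visit F.
        At F: no left child.
        At F: go right to A.
          A is a leaf — visit A.
  At D: no right child.
At U: go right to K.
  K is a leaf — visit K.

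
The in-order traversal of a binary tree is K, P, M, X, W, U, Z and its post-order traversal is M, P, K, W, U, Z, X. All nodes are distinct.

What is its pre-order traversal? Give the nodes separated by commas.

The last element of post-order is the root; it splits in-order into left and right subtrees.
Root X: left subtree has 3 nodes {K, P, M}, right has 3 {W, U, Z}.
  Root K: left subtree has 0 nodes { }, right has 2 {P, M}.
    Root P: left subtree has 0 nodes { }, right has 1 {M}.
  Root Z: left subtree has 2 nodes {W, U}, right has 0 { }.
    Root U: left subtree has 1 node {W}, right has 0 { }.

X, K, P, M, Z, U, W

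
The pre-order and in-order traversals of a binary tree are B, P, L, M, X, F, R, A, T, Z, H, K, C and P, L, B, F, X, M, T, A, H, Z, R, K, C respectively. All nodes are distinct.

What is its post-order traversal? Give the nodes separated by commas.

The first element of pre-order is the root; it splits in-order into left and right subtrees.
Root B: left subtree has 2 nodes {P, L}, right has 10 {F, X, M, T, A, H, Z, R, K, C}.
  Root P: left subtree has 0 nodes { }, right has 1 {L}.
  Root M: left subtree has 2 nodes {F, X}, right has 7 {T, A, H, Z, R, K, C}.
    Root X: left subtree has 1 node {F}, right has 0 { }.
    Root R: left subtree has 4 nodes {T, A, H, Z}, right has 2 {K, C}.
      Root A: left subtree has 1 node {T}, right has 2 {H, Z}.
        Root Z: left subtree has 1 node {H}, right has 0 { }.
      Root K: left subtree has 0 nodes { }, right has 1 {C}.

L, P, F, X, T, H, Z, A, C, K, R, M, B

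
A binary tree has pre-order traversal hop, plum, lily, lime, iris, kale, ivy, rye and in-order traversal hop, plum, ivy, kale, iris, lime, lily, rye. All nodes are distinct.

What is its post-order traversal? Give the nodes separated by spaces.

The first element of pre-order is the root; it splits in-order into left and right subtrees.
Root hop: left subtree has 0 nodes { }, right has 7 {plum, ivy, kale, iris, lime, lily, rye}.
  Root plum: left subtree has 0 nodes { }, right has 6 {ivy, kale, iris, lime, lily, rye}.
    Root lily: left subtree has 4 nodes {ivy, kale, iris, lime}, right has 1 {rye}.
      Root lime: left subtree has 3 nodes {ivy, kale, iris}, right has 0 { }.
        Root iris: left subtree has 2 nodes {ivy, kale}, right has 0 { }.
          Root kale: left subtree has 1 node {ivy}, right has 0 { }.

ivy kale iris lime rye lily plum hop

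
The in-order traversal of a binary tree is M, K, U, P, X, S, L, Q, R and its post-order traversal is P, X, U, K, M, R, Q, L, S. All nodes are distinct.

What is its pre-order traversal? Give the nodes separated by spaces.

S M K U X P L Q R

The last element of post-order is the root; it splits in-order into left and right subtrees.
Root S: left subtree has 5 nodes {M, K, U, P, X}, right has 3 {L, Q, R}.
  Root M: left subtree has 0 nodes { }, right has 4 {K, U, P, X}.
    Root K: left subtree has 0 nodes { }, right has 3 {U, P, X}.
      Root U: left subtree has 0 nodes { }, right has 2 {P, X}.
        Root X: left subtree has 1 node {P}, right has 0 { }.
  Root L: left subtree has 0 nodes { }, right has 2 {Q, R}.
    Root Q: left subtree has 0 nodes { }, right has 1 {R}.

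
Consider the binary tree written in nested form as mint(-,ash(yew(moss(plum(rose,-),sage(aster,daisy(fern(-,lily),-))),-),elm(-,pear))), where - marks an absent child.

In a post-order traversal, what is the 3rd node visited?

Post-order visits the left subtree, then the right subtree, then the node.
At mint: no left child.
At mint: go right to ash.
  At ash: go left to yew.
    At yew: go left to moss.
      At moss: go left to plum.
        At plum: go left to rose.
          rose is a leaf — visit rose.
        At plum: no right child.
        Visit plum.
      At moss: go right to sage.
        At sage: go left to aster.
          aster is a leaf — visit aster.
        At sage: go right to daisy.
          At daisy: go left to fern.
            At fern: no left child.
            At fern: go right to lily.
              lily is a leaf — visit lily.
            Visit fern.
          At daisy: no right child.
          Visit daisy.
        Visit sage.
      Visit moss.
    At yew: no right child.
    Visit yew.
  At ash: go right to elm.
    At elm: no left child.
    At elm: go right to pear.
      pear is a leaf — visit pear.
    Visit elm.
  Visit ash.
Visit mint.
Full post-order sequence: rose, plum, aster, lily, fern, daisy, sage, moss, yew, pear, elm, ash, mint.

aster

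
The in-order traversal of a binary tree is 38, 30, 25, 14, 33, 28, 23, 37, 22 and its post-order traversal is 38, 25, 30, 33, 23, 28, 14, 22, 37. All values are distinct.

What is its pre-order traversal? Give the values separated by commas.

The last element of post-order is the root; it splits in-order into left and right subtrees.
Root 37: left subtree has 7 nodes {38, 30, 25, 14, 33, 28, 23}, right has 1 {22}.
  Root 14: left subtree has 3 nodes {38, 30, 25}, right has 3 {33, 28, 23}.
    Root 30: left subtree has 1 node {38}, right has 1 {25}.
    Root 28: left subtree has 1 node {33}, right has 1 {23}.

37, 14, 30, 38, 25, 28, 33, 23, 22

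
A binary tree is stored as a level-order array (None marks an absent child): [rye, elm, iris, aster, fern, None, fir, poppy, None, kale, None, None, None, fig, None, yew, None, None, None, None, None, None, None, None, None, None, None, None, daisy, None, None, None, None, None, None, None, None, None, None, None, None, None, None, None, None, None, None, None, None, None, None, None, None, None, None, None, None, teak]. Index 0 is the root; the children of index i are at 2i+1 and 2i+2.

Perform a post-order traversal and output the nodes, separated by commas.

Post-order visits the left subtree, then the right subtree, then the node.
At rye: go left to elm.
  At elm: go left to aster.
    At aster: go left to poppy.
      At poppy: go left to yew.
        yew is a leaf — visit yew.
      At poppy: no right child.
      Visit poppy.
    At aster: no right child.
    Visit aster.
  At elm: go right to fern.
    At fern: go left to kale.
      kale is a leaf — visit kale.
    At fern: no right child.
    Visit fern.
  Visit elm.
At rye: go right to iris.
  At iris: no left child.
  At iris: go right to fir.
    At fir: go left to fig.
      At fig: no left child.
      At fig: go right to daisy.
        At daisy: go left to teak.
          teak is a leaf — visit teak.
        At daisy: no right child.
        Visit daisy.
      Visit fig.
    At fir: no right child.
    Visit fir.
  Visit iris.
Visit rye.

yew, poppy, aster, kale, fern, elm, teak, daisy, fig, fir, iris, rye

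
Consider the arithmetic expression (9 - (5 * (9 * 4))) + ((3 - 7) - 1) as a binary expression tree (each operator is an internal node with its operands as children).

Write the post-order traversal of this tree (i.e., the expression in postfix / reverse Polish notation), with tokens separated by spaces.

9 5 9 4 * * - 3 7 - 1 - +

Post-order on an expression tree gives postfix notation: for each operator, emit left operand, right operand, then the operator.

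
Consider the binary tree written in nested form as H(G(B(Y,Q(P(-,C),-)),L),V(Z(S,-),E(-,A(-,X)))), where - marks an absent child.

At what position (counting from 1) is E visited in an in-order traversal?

12

In-order visits the left subtree, then the node, then the right subtree.
At H: go left to G.
  At G: go left to B.
    At B: go left to Y.
      Y is a leaf — visit Y.
    Visit B.
    At B: go right to Q.
      At Q: go left to P.
        At P: no left child.
        Visit P.
        At P: go right to C.
          C is a leaf — visit C.
      Visit Q.
      At Q: no right child.
  Visit G.
  At G: go right to L.
    L is a leaf — visit L.
Visit H.
At H: go right to V.
  At V: go left to Z.
    At Z: go left to S.
      S is a leaf — visit S.
    Visit Z.
    At Z: no right child.
  Visit V.
  At V: go right to E.
    At E: no left child.
    Visit E.
    At E: go right to A.
      At A: no left child.
      Visit A.
      At A: go right to X.
        X is a leaf — visit X.
Full in-order sequence: Y, B, P, C, Q, G, L, H, S, Z, V, E, A, X.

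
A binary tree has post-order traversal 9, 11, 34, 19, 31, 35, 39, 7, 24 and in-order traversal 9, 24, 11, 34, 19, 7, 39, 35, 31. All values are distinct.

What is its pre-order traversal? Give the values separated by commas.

The last element of post-order is the root; it splits in-order into left and right subtrees.
Root 24: left subtree has 1 node {9}, right has 7 {11, 34, 19, 7, 39, 35, 31}.
  Root 7: left subtree has 3 nodes {11, 34, 19}, right has 3 {39, 35, 31}.
    Root 19: left subtree has 2 nodes {11, 34}, right has 0 { }.
      Root 34: left subtree has 1 node {11}, right has 0 { }.
    Root 39: left subtree has 0 nodes { }, right has 2 {35, 31}.
      Root 35: left subtree has 0 nodes { }, right has 1 {31}.

24, 9, 7, 19, 34, 11, 39, 35, 31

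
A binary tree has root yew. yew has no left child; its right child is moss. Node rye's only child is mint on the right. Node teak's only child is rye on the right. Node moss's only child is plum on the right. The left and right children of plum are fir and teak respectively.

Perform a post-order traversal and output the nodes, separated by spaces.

Post-order visits the left subtree, then the right subtree, then the node.
At yew: no left child.
At yew: go right to moss.
  At moss: no left child.
  At moss: go right to plum.
    At plum: go left to fir.
      fir is a leaf — visit fir.
    At plum: go right to teak.
      At teak: no left child.
      At teak: go right to rye.
        At rye: no left child.
        At rye: go right to mint.
          mint is a leaf — visit mint.
        Visit rye.
      Visit teak.
    Visit plum.
  Visit moss.
Visit yew.

fir mint rye teak plum moss yew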